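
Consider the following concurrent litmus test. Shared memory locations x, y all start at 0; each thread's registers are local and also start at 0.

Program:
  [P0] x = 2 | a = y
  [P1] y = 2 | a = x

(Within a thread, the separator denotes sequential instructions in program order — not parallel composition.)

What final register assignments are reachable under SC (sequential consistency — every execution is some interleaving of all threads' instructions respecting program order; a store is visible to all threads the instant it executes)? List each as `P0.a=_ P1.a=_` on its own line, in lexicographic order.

P0.a=0 P1.a=2
P0.a=2 P1.a=0
P0.a=2 P1.a=2

outcome vector order: (P0.a,P1.a)
|SC outcomes| = 3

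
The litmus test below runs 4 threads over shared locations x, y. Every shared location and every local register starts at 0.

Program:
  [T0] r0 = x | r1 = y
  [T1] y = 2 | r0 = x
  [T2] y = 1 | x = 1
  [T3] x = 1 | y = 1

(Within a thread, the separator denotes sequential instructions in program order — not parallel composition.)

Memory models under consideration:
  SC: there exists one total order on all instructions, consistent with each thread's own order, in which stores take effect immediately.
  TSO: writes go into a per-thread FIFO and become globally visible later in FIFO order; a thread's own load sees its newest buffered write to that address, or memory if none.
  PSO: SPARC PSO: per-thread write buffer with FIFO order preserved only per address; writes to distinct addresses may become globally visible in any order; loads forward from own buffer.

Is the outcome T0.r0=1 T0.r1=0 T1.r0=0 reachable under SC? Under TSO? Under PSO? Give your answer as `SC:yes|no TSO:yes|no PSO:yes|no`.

outcome vector order: (T0.r0,T0.r1,T1.r0)
[SC] allowed = {<0 0 0> <0 0 1> <0 1 0> <0 1 1> <0 2 0> <0 2 1> <1 0 1> <1 1 0> <1 1 1> <1 2 0> <1 2 1>}
[TSO] allowed = {<0 0 0> <0 0 1> <0 1 0> <0 1 1> <0 2 0> <0 2 1> <1 0 0> <1 0 1> <1 1 0> <1 1 1> <1 2 0> <1 2 1>}
[PSO] allowed = {<0 0 0> <0 0 1> <0 1 0> <0 1 1> <0 2 0> <0 2 1> <1 0 0> <1 0 1> <1 1 0> <1 1 1> <1 2 0> <1 2 1>}
target <1 0 0> ∈ {TSO,PSO}

SC:no TSO:yes PSO:yes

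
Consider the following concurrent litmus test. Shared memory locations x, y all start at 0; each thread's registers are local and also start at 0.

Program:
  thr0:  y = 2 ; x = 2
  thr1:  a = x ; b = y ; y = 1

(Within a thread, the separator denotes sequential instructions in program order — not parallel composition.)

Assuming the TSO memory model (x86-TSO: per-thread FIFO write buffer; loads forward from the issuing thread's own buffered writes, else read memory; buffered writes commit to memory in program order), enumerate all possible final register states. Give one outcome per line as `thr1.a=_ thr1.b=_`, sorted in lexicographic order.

thr1.a=0 thr1.b=0
thr1.a=0 thr1.b=2
thr1.a=2 thr1.b=2

outcome vector order: (thr1.a,thr1.b)
|TSO outcomes| = 3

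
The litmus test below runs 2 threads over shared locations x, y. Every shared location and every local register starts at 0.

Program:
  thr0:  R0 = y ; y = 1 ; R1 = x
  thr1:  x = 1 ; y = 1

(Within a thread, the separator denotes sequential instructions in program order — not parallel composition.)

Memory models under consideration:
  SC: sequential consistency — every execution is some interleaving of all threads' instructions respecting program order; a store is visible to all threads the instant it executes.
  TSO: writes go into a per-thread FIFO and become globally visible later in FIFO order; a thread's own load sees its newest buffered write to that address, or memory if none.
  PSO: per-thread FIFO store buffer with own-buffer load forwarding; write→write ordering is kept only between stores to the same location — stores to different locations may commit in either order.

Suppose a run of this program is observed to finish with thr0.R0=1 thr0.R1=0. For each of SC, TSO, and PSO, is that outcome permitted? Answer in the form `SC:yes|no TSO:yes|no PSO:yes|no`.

SC:no TSO:no PSO:yes

outcome vector order: (thr0.R0,thr0.R1)
SC: 3 outcomes — {(0,0); (0,1); (1,1)}
TSO: 3 outcomes — {(0,0); (0,1); (1,1)}
PSO: 4 outcomes — {(0,0); (0,1); (1,0); (1,1)}
target (1,0) ∈ {PSO}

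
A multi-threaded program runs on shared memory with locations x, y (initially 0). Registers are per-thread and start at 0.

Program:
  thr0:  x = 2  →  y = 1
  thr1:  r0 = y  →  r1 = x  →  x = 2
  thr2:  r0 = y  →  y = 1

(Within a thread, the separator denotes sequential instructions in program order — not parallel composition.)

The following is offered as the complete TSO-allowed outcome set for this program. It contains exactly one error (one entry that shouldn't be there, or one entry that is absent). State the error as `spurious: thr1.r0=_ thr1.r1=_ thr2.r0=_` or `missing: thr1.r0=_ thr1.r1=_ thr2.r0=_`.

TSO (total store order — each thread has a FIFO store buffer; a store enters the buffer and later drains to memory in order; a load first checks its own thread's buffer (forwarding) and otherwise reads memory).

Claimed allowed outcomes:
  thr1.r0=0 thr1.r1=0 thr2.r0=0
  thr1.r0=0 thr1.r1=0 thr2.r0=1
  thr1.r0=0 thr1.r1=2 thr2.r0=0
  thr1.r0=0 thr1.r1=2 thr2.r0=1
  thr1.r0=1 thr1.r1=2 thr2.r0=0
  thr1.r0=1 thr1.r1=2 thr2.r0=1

outcome vector order: (thr1.r0,thr1.r1,thr2.r0)
TSO: 7 outcomes — {<0 0 0> <0 0 1> <0 2 0> <0 2 1> <1 0 0> <1 2 0> <1 2 1>}
TSO∖claimed = {<1 0 0>}

missing: thr1.r0=1 thr1.r1=0 thr2.r0=0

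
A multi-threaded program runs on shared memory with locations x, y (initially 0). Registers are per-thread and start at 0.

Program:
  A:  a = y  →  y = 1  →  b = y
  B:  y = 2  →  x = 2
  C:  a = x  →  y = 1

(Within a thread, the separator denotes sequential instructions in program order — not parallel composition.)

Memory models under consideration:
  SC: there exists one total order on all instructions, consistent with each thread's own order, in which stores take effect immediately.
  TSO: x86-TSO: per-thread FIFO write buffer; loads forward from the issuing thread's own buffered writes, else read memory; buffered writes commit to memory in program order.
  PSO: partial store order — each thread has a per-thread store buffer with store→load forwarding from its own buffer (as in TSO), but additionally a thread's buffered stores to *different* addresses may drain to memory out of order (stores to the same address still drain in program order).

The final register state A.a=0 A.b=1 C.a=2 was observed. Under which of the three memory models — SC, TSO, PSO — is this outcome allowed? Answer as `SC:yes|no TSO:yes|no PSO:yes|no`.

outcome vector order: (A.a,A.b,C.a)
under SC → <0 1 0>; <0 1 2>; <0 2 0>; <0 2 2>; <1 1 0>; <1 1 2>; <1 2 0>; <2 1 0>; <2 1 2>
under TSO → <0 1 0>; <0 1 2>; <0 2 0>; <0 2 2>; <1 1 0>; <1 1 2>; <1 2 0>; <2 1 0>; <2 1 2>
under PSO → <0 1 0>; <0 1 2>; <0 2 0>; <0 2 2>; <1 1 0>; <1 1 2>; <1 2 0>; <1 2 2>; <2 1 0>; <2 1 2>
target <0 1 2> ∈ {SC,TSO,PSO}

SC:yes TSO:yes PSO:yes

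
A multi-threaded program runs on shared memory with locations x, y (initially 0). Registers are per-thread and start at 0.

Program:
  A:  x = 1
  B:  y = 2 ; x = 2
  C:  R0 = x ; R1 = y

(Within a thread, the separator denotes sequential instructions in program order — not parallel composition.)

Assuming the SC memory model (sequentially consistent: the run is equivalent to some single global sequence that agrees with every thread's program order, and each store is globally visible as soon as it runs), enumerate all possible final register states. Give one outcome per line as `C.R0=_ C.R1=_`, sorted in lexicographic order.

outcome vector order: (C.R0,C.R1)
|SC outcomes| = 5

C.R0=0 C.R1=0
C.R0=0 C.R1=2
C.R0=1 C.R1=0
C.R0=1 C.R1=2
C.R0=2 C.R1=2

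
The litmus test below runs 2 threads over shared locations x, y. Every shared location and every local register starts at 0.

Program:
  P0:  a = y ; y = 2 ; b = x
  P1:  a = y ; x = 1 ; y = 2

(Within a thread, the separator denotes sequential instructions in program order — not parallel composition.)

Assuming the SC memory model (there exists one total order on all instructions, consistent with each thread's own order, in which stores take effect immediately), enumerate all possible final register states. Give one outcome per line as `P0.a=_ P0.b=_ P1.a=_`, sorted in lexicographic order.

P0.a=0 P0.b=0 P1.a=0
P0.a=0 P0.b=0 P1.a=2
P0.a=0 P0.b=1 P1.a=0
P0.a=0 P0.b=1 P1.a=2
P0.a=2 P0.b=1 P1.a=0

outcome vector order: (P0.a,P0.b,P1.a)
|SC outcomes| = 5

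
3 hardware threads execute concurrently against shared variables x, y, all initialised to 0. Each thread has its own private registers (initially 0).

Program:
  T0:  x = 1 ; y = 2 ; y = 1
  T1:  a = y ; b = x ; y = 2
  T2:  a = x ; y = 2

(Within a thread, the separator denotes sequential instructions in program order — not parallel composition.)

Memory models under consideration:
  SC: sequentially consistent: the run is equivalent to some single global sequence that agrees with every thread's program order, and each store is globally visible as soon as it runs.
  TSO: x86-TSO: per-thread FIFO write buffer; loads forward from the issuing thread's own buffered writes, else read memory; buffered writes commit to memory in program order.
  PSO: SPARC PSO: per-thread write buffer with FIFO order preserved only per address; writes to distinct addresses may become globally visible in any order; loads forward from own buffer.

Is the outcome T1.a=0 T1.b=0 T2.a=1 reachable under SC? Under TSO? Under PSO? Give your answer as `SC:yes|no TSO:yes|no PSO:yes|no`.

SC:yes TSO:yes PSO:yes

outcome vector order: (T1.a,T1.b,T2.a)
under SC → 0/0/0; 0/0/1; 0/1/0; 0/1/1; 1/1/0; 1/1/1; 2/0/0; 2/1/0; 2/1/1
under TSO → 0/0/0; 0/0/1; 0/1/0; 0/1/1; 1/1/0; 1/1/1; 2/0/0; 2/1/0; 2/1/1
under PSO → 0/0/0; 0/0/1; 0/1/0; 0/1/1; 1/0/0; 1/0/1; 1/1/0; 1/1/1; 2/0/0; 2/0/1; 2/1/0; 2/1/1
target 0/0/1 ∈ {SC,TSO,PSO}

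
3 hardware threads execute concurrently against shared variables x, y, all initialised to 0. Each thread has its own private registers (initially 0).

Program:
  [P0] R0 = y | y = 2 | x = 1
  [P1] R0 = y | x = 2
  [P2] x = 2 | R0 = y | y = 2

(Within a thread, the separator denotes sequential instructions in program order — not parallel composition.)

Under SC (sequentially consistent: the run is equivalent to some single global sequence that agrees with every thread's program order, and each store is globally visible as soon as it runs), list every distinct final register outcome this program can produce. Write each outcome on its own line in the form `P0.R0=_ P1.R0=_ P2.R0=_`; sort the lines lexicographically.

P0.R0=0 P1.R0=0 P2.R0=0
P0.R0=0 P1.R0=0 P2.R0=2
P0.R0=0 P1.R0=2 P2.R0=0
P0.R0=0 P1.R0=2 P2.R0=2
P0.R0=2 P1.R0=0 P2.R0=0
P0.R0=2 P1.R0=2 P2.R0=0

outcome vector order: (P0.R0,P1.R0,P2.R0)
|SC outcomes| = 6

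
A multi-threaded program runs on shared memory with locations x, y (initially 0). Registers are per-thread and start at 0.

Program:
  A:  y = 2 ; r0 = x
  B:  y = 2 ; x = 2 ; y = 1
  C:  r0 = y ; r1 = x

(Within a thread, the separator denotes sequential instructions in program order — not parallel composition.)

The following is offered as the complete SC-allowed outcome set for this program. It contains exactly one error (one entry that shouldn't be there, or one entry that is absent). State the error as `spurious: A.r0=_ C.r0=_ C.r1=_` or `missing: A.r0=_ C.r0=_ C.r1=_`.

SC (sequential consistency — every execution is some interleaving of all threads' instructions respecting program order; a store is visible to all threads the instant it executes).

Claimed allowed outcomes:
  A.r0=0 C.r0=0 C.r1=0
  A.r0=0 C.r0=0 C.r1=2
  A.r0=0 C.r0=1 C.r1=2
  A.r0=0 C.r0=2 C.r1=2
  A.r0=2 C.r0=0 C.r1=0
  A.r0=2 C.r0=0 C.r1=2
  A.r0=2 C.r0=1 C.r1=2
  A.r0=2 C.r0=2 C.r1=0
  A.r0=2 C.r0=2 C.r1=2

outcome vector order: (A.r0,C.r0,C.r1)
under SC → 0/0/0, 0/0/2, 0/1/2, 0/2/0, 0/2/2, 2/0/0, 2/0/2, 2/1/2, 2/2/0, 2/2/2
SC∖claimed = {0/2/0}

missing: A.r0=0 C.r0=2 C.r1=0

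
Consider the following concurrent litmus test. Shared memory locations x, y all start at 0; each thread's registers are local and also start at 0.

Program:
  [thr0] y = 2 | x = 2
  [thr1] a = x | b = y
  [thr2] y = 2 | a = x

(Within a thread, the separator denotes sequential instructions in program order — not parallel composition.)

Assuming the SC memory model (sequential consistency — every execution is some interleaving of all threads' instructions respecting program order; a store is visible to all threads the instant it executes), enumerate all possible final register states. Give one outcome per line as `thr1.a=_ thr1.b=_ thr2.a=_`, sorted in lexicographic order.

thr1.a=0 thr1.b=0 thr2.a=0
thr1.a=0 thr1.b=0 thr2.a=2
thr1.a=0 thr1.b=2 thr2.a=0
thr1.a=0 thr1.b=2 thr2.a=2
thr1.a=2 thr1.b=2 thr2.a=0
thr1.a=2 thr1.b=2 thr2.a=2

outcome vector order: (thr1.a,thr1.b,thr2.a)
|SC outcomes| = 6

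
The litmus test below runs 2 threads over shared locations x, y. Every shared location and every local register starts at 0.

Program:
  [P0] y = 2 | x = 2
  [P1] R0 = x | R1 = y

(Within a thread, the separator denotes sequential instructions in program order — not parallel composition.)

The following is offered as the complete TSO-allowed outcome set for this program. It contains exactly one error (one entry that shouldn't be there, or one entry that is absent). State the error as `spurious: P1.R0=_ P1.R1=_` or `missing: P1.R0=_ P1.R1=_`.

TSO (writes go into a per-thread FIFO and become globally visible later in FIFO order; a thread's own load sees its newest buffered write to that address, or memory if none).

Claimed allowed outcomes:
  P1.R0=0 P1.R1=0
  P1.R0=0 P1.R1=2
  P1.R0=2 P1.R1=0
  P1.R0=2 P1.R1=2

spurious: P1.R0=2 P1.R1=0

outcome vector order: (P1.R0,P1.R1)
[TSO] allowed = {<0 0>; <0 2>; <2 2>}
claimed∖TSO = {<2 0>}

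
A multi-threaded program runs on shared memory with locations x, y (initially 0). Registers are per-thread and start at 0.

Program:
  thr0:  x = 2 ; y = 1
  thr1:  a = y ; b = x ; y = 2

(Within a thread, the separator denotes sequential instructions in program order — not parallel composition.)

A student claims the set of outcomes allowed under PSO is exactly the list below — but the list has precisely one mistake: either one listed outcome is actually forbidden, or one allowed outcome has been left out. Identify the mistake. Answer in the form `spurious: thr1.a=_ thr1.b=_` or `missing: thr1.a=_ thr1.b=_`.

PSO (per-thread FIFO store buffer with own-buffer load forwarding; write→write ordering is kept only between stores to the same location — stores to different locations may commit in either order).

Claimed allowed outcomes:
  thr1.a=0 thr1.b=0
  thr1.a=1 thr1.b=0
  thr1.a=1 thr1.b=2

missing: thr1.a=0 thr1.b=2

outcome vector order: (thr1.a,thr1.b)
under PSO → 0/0; 0/2; 1/0; 1/2
PSO∖claimed = {0/2}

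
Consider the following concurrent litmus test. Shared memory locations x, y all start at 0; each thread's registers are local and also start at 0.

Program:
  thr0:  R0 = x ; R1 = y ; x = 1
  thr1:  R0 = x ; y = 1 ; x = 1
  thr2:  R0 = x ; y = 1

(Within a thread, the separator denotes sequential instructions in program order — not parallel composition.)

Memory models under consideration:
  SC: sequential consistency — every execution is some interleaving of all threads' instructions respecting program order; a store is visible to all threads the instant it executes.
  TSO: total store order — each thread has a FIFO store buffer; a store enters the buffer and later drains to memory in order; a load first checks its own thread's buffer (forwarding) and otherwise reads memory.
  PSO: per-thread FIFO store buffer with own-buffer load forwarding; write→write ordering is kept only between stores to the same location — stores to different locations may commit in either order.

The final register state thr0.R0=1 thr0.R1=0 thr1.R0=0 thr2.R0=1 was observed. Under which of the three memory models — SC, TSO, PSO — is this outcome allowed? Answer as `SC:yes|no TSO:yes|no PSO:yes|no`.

outcome vector order: (thr0.R0,thr0.R1,thr1.R0,thr2.R0)
SC (9): <0 0 0 0>, <0 0 0 1>, <0 0 1 0>, <0 0 1 1>, <0 1 0 0>, <0 1 0 1>, <0 1 1 0>, <1 1 0 0>, <1 1 0 1>
TSO (9): <0 0 0 0>, <0 0 0 1>, <0 0 1 0>, <0 0 1 1>, <0 1 0 0>, <0 1 0 1>, <0 1 1 0>, <1 1 0 0>, <1 1 0 1>
PSO (11): <0 0 0 0>, <0 0 0 1>, <0 0 1 0>, <0 0 1 1>, <0 1 0 0>, <0 1 0 1>, <0 1 1 0>, <1 0 0 0>, <1 0 0 1>, <1 1 0 0>, <1 1 0 1>
target <1 0 0 1> ∈ {PSO}

SC:no TSO:no PSO:yes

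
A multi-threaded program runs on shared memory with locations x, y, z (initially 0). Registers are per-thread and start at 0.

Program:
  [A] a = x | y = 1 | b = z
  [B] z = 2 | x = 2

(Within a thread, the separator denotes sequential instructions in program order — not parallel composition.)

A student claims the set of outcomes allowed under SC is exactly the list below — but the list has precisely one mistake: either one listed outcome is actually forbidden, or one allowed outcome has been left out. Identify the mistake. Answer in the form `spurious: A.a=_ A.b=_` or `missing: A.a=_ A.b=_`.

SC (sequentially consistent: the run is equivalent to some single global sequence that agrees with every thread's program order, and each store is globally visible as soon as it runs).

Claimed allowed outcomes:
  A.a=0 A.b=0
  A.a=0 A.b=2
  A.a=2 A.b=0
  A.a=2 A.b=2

outcome vector order: (A.a,A.b)
SC: 3 outcomes — {(0,0); (0,2); (2,2)}
claimed∖SC = {(2,0)}

spurious: A.a=2 A.b=0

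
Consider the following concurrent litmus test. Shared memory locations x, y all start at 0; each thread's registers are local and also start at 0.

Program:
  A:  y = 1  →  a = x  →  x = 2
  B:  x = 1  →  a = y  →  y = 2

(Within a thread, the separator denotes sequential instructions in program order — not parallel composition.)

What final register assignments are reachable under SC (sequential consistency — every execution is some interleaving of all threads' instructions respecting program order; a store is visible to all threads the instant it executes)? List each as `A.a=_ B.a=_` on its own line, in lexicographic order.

outcome vector order: (A.a,B.a)
|SC outcomes| = 3

A.a=0 B.a=1
A.a=1 B.a=0
A.a=1 B.a=1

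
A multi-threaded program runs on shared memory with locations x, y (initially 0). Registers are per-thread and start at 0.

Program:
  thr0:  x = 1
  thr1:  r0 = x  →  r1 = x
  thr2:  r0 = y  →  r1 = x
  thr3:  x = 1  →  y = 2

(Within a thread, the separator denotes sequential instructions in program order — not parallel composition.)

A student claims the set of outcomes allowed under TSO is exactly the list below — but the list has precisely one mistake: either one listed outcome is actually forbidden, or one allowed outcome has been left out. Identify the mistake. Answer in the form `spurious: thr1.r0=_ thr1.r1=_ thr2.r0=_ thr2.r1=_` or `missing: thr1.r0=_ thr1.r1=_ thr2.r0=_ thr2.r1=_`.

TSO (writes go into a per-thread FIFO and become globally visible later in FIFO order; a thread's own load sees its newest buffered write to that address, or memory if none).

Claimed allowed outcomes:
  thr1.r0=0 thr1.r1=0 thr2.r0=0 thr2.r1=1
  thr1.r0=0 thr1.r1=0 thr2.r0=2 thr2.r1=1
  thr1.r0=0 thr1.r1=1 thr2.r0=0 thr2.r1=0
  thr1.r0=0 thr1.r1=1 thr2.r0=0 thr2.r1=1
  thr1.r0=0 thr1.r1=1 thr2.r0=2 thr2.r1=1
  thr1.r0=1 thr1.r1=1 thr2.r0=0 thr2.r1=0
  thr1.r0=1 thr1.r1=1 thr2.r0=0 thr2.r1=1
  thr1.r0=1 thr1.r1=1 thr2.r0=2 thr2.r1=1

missing: thr1.r0=0 thr1.r1=0 thr2.r0=0 thr2.r1=0

outcome vector order: (thr1.r0,thr1.r1,thr2.r0,thr2.r1)
under TSO → (0,0,0,0) (0,0,0,1) (0,0,2,1) (0,1,0,0) (0,1,0,1) (0,1,2,1) (1,1,0,0) (1,1,0,1) (1,1,2,1)
TSO∖claimed = {(0,0,0,0)}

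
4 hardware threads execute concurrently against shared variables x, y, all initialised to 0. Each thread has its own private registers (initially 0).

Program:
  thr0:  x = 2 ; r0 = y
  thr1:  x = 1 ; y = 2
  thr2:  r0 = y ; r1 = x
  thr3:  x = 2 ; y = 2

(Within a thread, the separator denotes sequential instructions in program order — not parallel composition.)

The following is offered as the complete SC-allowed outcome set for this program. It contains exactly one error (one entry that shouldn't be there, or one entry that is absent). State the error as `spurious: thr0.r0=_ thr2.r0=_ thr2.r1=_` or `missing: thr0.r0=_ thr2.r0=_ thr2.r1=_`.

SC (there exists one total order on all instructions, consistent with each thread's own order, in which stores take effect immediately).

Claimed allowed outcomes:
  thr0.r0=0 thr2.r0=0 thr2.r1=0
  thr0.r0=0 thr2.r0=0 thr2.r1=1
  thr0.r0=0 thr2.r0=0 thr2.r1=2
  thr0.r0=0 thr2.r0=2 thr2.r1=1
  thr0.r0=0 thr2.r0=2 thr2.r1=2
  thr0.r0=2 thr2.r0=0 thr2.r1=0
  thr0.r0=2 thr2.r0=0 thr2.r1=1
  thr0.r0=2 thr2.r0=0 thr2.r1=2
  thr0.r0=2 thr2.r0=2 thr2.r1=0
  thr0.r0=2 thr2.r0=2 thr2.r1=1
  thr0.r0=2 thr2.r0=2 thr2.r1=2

spurious: thr0.r0=2 thr2.r0=2 thr2.r1=0

outcome vector order: (thr0.r0,thr2.r0,thr2.r1)
under SC → <0 0 0> <0 0 1> <0 0 2> <0 2 1> <0 2 2> <2 0 0> <2 0 1> <2 0 2> <2 2 1> <2 2 2>
claimed∖SC = {<2 2 0>}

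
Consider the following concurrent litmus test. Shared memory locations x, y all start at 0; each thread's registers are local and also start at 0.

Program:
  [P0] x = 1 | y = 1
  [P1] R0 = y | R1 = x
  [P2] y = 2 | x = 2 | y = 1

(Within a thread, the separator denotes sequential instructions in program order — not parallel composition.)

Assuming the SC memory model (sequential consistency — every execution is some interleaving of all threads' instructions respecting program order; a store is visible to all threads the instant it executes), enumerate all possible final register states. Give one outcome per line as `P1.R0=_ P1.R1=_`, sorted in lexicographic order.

outcome vector order: (P1.R0,P1.R1)
|SC outcomes| = 8

P1.R0=0 P1.R1=0
P1.R0=0 P1.R1=1
P1.R0=0 P1.R1=2
P1.R0=1 P1.R1=1
P1.R0=1 P1.R1=2
P1.R0=2 P1.R1=0
P1.R0=2 P1.R1=1
P1.R0=2 P1.R1=2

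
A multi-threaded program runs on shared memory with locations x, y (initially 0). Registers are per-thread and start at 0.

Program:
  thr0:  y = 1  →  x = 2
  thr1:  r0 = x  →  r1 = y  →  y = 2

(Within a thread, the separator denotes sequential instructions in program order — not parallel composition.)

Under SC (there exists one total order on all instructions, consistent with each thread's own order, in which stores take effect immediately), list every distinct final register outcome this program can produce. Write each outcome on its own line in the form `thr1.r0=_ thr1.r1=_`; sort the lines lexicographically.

thr1.r0=0 thr1.r1=0
thr1.r0=0 thr1.r1=1
thr1.r0=2 thr1.r1=1

outcome vector order: (thr1.r0,thr1.r1)
|SC outcomes| = 3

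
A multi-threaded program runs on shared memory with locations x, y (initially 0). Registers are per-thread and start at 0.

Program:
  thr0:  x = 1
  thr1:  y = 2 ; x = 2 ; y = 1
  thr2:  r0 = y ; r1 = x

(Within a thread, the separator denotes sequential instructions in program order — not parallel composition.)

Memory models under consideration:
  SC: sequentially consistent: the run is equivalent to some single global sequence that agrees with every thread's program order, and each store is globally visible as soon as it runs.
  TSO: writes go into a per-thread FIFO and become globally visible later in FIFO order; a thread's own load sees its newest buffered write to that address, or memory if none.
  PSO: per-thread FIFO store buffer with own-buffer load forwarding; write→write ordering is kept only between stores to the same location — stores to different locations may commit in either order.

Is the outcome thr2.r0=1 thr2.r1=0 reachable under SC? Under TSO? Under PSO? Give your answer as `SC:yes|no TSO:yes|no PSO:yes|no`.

SC:no TSO:no PSO:yes

outcome vector order: (thr2.r0,thr2.r1)
[SC] allowed = {<0 0>, <0 1>, <0 2>, <1 1>, <1 2>, <2 0>, <2 1>, <2 2>}
[TSO] allowed = {<0 0>, <0 1>, <0 2>, <1 1>, <1 2>, <2 0>, <2 1>, <2 2>}
[PSO] allowed = {<0 0>, <0 1>, <0 2>, <1 0>, <1 1>, <1 2>, <2 0>, <2 1>, <2 2>}
target <1 0> ∈ {PSO}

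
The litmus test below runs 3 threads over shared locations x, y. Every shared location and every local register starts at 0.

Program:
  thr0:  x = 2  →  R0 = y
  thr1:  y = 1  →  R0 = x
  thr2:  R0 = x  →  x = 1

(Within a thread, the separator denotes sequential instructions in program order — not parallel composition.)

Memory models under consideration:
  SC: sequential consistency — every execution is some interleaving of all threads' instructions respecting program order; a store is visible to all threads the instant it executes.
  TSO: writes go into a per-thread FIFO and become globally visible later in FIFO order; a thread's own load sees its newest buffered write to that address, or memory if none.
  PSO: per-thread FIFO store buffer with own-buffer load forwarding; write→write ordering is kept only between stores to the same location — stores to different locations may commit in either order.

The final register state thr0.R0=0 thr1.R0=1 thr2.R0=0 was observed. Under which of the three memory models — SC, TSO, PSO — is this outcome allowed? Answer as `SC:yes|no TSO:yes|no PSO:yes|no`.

SC:yes TSO:yes PSO:yes

outcome vector order: (thr0.R0,thr1.R0,thr2.R0)
under SC → <0 1 0>, <0 1 2>, <0 2 0>, <0 2 2>, <1 0 0>, <1 0 2>, <1 1 0>, <1 1 2>, <1 2 0>, <1 2 2>
under TSO → <0 0 0>, <0 0 2>, <0 1 0>, <0 1 2>, <0 2 0>, <0 2 2>, <1 0 0>, <1 0 2>, <1 1 0>, <1 1 2>, <1 2 0>, <1 2 2>
under PSO → <0 0 0>, <0 0 2>, <0 1 0>, <0 1 2>, <0 2 0>, <0 2 2>, <1 0 0>, <1 0 2>, <1 1 0>, <1 1 2>, <1 2 0>, <1 2 2>
target <0 1 0> ∈ {SC,TSO,PSO}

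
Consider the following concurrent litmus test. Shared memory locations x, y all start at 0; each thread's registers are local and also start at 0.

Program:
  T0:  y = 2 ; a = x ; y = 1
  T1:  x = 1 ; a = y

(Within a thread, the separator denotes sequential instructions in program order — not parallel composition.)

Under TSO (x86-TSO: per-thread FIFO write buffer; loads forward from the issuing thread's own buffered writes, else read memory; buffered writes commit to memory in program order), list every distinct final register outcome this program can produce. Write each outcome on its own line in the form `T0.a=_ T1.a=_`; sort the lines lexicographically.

outcome vector order: (T0.a,T1.a)
|TSO outcomes| = 6

T0.a=0 T1.a=0
T0.a=0 T1.a=1
T0.a=0 T1.a=2
T0.a=1 T1.a=0
T0.a=1 T1.a=1
T0.a=1 T1.a=2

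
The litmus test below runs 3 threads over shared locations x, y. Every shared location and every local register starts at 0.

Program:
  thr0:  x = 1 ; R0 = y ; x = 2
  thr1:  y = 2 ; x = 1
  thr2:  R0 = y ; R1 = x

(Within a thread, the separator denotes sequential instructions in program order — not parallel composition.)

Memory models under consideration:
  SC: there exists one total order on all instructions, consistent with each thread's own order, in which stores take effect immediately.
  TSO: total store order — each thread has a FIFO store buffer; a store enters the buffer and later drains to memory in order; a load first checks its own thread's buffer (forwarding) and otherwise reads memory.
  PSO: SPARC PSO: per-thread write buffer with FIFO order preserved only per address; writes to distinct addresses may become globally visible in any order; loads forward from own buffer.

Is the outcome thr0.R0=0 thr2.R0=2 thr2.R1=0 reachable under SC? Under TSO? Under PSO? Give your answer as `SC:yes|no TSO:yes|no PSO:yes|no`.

SC:no TSO:yes PSO:yes

outcome vector order: (thr0.R0,thr2.R0,thr2.R1)
SC (11): <0 0 0>; <0 0 1>; <0 0 2>; <0 2 1>; <0 2 2>; <2 0 0>; <2 0 1>; <2 0 2>; <2 2 0>; <2 2 1>; <2 2 2>
TSO (12): <0 0 0>; <0 0 1>; <0 0 2>; <0 2 0>; <0 2 1>; <0 2 2>; <2 0 0>; <2 0 1>; <2 0 2>; <2 2 0>; <2 2 1>; <2 2 2>
PSO (12): <0 0 0>; <0 0 1>; <0 0 2>; <0 2 0>; <0 2 1>; <0 2 2>; <2 0 0>; <2 0 1>; <2 0 2>; <2 2 0>; <2 2 1>; <2 2 2>
target <0 2 0> ∈ {TSO,PSO}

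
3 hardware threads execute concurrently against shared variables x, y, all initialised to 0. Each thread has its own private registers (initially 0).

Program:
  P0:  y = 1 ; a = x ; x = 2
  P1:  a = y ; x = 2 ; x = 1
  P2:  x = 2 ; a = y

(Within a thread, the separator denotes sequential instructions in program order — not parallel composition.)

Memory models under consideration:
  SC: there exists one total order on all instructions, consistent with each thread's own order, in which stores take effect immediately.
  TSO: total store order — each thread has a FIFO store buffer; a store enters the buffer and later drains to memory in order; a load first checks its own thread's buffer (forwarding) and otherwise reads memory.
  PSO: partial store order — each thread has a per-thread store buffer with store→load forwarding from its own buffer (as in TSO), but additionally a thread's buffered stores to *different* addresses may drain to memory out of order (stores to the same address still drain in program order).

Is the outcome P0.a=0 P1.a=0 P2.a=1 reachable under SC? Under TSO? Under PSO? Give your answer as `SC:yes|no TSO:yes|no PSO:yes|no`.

SC:yes TSO:yes PSO:yes

outcome vector order: (P0.a,P1.a,P2.a)
SC (10): 0/0/1, 0/1/1, 1/0/0, 1/0/1, 1/1/0, 1/1/1, 2/0/0, 2/0/1, 2/1/0, 2/1/1
TSO (12): 0/0/0, 0/0/1, 0/1/0, 0/1/1, 1/0/0, 1/0/1, 1/1/0, 1/1/1, 2/0/0, 2/0/1, 2/1/0, 2/1/1
PSO (12): 0/0/0, 0/0/1, 0/1/0, 0/1/1, 1/0/0, 1/0/1, 1/1/0, 1/1/1, 2/0/0, 2/0/1, 2/1/0, 2/1/1
target 0/0/1 ∈ {SC,TSO,PSO}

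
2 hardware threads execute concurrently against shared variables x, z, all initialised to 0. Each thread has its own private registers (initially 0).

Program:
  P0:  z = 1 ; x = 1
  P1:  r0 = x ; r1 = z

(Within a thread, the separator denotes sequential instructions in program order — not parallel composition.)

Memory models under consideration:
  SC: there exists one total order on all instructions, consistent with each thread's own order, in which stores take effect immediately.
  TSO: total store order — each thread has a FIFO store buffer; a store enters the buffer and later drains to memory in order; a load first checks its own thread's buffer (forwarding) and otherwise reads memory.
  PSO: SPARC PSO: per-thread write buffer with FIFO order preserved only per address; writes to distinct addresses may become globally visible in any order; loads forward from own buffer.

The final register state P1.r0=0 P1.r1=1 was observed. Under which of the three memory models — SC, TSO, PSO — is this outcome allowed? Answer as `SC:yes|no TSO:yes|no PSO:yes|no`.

SC:yes TSO:yes PSO:yes

outcome vector order: (P1.r0,P1.r1)
under SC → 00, 01, 11
under TSO → 00, 01, 11
under PSO → 00, 01, 10, 11
target 01 ∈ {SC,TSO,PSO}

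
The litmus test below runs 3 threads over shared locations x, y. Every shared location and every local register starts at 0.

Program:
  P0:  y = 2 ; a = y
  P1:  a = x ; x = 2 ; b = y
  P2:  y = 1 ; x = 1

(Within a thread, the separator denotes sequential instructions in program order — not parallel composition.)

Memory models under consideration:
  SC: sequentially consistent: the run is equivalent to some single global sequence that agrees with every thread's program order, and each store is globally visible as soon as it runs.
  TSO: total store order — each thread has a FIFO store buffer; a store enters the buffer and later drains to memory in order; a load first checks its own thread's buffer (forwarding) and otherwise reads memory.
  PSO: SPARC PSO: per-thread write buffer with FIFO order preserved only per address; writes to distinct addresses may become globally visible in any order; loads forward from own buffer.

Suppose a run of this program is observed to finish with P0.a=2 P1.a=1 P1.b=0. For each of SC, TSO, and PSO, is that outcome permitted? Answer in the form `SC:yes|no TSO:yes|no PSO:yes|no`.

outcome vector order: (P0.a,P1.a,P1.b)
SC: 9 outcomes — {100; 101; 102; 111; 200; 201; 202; 211; 212}
TSO: 9 outcomes — {100; 101; 102; 111; 200; 201; 202; 211; 212}
PSO: 12 outcomes — {100; 101; 102; 110; 111; 112; 200; 201; 202; 210; 211; 212}
target 210 ∈ {PSO}

SC:no TSO:no PSO:yes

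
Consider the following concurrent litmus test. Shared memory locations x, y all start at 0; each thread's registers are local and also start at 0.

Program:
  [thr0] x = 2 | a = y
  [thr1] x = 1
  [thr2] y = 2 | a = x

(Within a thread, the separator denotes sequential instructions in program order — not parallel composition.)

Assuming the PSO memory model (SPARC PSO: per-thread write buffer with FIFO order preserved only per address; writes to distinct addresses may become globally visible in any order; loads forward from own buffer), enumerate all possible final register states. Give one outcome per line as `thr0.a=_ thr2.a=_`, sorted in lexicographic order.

thr0.a=0 thr2.a=0
thr0.a=0 thr2.a=1
thr0.a=0 thr2.a=2
thr0.a=2 thr2.a=0
thr0.a=2 thr2.a=1
thr0.a=2 thr2.a=2

outcome vector order: (thr0.a,thr2.a)
|PSO outcomes| = 6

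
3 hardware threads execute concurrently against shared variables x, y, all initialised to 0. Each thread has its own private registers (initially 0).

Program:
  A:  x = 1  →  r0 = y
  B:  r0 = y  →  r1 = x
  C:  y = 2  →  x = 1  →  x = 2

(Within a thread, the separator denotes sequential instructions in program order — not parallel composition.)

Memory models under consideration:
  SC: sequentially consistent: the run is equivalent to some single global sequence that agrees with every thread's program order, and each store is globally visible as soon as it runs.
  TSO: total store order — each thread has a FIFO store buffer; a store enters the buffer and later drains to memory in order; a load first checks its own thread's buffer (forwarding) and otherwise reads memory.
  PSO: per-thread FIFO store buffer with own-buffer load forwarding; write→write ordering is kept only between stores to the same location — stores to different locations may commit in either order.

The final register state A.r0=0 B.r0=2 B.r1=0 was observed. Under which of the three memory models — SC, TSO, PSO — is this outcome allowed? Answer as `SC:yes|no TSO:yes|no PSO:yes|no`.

SC:no TSO:yes PSO:yes

outcome vector order: (A.r0,B.r0,B.r1)
SC (11): <0 0 0> <0 0 1> <0 0 2> <0 2 1> <0 2 2> <2 0 0> <2 0 1> <2 0 2> <2 2 0> <2 2 1> <2 2 2>
TSO (12): <0 0 0> <0 0 1> <0 0 2> <0 2 0> <0 2 1> <0 2 2> <2 0 0> <2 0 1> <2 0 2> <2 2 0> <2 2 1> <2 2 2>
PSO (12): <0 0 0> <0 0 1> <0 0 2> <0 2 0> <0 2 1> <0 2 2> <2 0 0> <2 0 1> <2 0 2> <2 2 0> <2 2 1> <2 2 2>
target <0 2 0> ∈ {TSO,PSO}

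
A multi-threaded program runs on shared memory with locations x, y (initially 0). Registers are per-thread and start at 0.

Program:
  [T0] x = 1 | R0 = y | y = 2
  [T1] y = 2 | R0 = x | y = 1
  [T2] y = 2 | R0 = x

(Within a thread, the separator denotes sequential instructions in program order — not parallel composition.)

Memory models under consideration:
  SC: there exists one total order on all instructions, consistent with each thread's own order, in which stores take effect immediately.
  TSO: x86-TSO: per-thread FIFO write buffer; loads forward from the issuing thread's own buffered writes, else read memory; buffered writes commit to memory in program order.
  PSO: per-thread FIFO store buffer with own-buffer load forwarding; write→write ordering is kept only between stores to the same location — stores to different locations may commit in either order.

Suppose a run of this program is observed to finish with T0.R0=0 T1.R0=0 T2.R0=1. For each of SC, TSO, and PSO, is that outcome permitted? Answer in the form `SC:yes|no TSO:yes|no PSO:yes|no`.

SC:no TSO:yes PSO:yes

outcome vector order: (T0.R0,T1.R0,T2.R0)
SC (9): (0,1,1); (1,0,0); (1,0,1); (1,1,0); (1,1,1); (2,0,0); (2,0,1); (2,1,0); (2,1,1)
TSO (12): (0,0,0); (0,0,1); (0,1,0); (0,1,1); (1,0,0); (1,0,1); (1,1,0); (1,1,1); (2,0,0); (2,0,1); (2,1,0); (2,1,1)
PSO (12): (0,0,0); (0,0,1); (0,1,0); (0,1,1); (1,0,0); (1,0,1); (1,1,0); (1,1,1); (2,0,0); (2,0,1); (2,1,0); (2,1,1)
target (0,0,1) ∈ {TSO,PSO}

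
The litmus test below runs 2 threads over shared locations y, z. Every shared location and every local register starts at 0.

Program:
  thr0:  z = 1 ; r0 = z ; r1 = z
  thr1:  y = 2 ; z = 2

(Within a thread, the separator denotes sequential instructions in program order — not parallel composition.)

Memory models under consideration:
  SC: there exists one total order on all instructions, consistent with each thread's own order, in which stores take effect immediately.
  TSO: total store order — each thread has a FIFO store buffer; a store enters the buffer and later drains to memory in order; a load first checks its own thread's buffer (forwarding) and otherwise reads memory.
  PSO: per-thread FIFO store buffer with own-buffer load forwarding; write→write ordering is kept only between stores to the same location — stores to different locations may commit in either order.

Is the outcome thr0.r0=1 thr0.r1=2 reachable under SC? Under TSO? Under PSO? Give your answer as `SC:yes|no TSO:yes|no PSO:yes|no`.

SC:yes TSO:yes PSO:yes

outcome vector order: (thr0.r0,thr0.r1)
SC (3): (1,1); (1,2); (2,2)
TSO (3): (1,1); (1,2); (2,2)
PSO (3): (1,1); (1,2); (2,2)
target (1,2) ∈ {SC,TSO,PSO}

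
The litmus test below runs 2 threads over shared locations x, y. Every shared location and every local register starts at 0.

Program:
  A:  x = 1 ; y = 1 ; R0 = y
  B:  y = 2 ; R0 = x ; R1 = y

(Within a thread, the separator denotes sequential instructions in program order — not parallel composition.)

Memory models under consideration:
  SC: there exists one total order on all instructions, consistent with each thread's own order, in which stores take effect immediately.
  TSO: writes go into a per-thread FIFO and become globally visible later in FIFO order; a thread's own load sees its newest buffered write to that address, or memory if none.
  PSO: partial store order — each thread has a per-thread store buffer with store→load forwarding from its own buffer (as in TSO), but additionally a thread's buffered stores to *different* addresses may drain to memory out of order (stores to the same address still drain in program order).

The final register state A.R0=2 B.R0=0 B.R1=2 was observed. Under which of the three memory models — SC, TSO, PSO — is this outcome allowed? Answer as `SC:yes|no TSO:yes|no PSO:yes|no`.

outcome vector order: (A.R0,B.R0,B.R1)
SC (5): 1/0/1, 1/0/2, 1/1/1, 1/1/2, 2/1/2
TSO (6): 1/0/1, 1/0/2, 1/1/1, 1/1/2, 2/0/2, 2/1/2
PSO (6): 1/0/1, 1/0/2, 1/1/1, 1/1/2, 2/0/2, 2/1/2
target 2/0/2 ∈ {TSO,PSO}

SC:no TSO:yes PSO:yes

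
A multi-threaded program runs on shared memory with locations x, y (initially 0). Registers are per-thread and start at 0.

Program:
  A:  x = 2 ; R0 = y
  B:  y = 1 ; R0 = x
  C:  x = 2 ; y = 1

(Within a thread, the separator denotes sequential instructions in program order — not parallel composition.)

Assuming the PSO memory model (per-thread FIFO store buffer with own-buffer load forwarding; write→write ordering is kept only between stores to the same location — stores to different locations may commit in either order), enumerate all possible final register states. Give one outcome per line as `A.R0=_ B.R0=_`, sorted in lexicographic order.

A.R0=0 B.R0=0
A.R0=0 B.R0=2
A.R0=1 B.R0=0
A.R0=1 B.R0=2

outcome vector order: (A.R0,B.R0)
|PSO outcomes| = 4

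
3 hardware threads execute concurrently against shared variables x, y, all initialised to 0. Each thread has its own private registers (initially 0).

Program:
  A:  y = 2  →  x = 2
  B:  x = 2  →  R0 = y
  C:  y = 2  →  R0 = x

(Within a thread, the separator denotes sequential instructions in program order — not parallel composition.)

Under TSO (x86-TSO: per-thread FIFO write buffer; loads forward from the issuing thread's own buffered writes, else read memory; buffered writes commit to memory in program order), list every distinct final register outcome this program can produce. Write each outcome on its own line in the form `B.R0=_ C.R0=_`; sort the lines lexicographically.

B.R0=0 C.R0=0
B.R0=0 C.R0=2
B.R0=2 C.R0=0
B.R0=2 C.R0=2

outcome vector order: (B.R0,C.R0)
|TSO outcomes| = 4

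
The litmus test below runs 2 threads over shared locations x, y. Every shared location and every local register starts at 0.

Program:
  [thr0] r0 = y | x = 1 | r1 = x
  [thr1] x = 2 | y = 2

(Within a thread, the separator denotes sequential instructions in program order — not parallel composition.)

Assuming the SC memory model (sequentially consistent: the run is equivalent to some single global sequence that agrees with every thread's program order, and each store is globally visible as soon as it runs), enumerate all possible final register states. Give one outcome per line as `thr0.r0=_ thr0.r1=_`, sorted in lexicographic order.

thr0.r0=0 thr0.r1=1
thr0.r0=0 thr0.r1=2
thr0.r0=2 thr0.r1=1

outcome vector order: (thr0.r0,thr0.r1)
|SC outcomes| = 3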